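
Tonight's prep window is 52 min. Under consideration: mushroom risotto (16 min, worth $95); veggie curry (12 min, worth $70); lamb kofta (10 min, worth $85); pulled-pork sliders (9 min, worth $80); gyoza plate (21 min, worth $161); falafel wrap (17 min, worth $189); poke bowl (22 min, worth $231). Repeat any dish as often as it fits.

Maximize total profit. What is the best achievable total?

567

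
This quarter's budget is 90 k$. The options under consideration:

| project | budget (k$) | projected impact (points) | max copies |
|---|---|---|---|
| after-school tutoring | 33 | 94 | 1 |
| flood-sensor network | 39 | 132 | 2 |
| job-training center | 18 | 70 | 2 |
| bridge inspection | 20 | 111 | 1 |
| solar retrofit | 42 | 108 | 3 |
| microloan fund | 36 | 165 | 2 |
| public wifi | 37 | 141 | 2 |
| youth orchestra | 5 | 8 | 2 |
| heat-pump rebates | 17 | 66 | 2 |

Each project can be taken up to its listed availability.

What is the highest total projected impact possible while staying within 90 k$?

408

The ratio heuristic lands on job-training center + bridge inspection + microloan fund + 2×youth orchestra (362) but leaves 6 k$ idle.
Replace job-training center and 2×youth orchestra with 2×heat-pump rebates: the trade gains 46 net, giving 408 at 90 k$.
Nothing else within 90 k$ beats 408.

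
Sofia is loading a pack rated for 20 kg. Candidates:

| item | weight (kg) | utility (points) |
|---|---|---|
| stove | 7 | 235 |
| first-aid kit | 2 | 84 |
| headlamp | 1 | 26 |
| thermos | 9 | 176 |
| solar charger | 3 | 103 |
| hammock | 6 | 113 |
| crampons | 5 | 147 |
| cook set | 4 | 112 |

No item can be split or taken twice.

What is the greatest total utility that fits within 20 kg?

A density-first pass picks stove + first-aid kit + headlamp + solar charger + crampons — 595 at 18 kg.
Replace first-aid kit with cook set: the trade gains 28 net, giving 623 at 20 kg.

623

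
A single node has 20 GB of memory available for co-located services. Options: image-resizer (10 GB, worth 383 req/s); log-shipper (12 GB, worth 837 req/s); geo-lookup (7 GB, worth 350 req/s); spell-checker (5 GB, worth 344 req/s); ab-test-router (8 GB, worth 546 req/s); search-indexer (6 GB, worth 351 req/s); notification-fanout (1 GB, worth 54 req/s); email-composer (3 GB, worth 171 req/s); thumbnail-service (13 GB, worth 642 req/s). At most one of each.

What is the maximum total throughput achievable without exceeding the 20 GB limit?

1383

Greedy by ratio would take log-shipper + spell-checker + email-composer: 20 GB used, total 1352.
Replace spell-checker and email-composer with ab-test-router: the trade gains 31 net, giving 1383 at 20 GB.
Runner-up log-shipper + spell-checker + email-composer tops out at 1352.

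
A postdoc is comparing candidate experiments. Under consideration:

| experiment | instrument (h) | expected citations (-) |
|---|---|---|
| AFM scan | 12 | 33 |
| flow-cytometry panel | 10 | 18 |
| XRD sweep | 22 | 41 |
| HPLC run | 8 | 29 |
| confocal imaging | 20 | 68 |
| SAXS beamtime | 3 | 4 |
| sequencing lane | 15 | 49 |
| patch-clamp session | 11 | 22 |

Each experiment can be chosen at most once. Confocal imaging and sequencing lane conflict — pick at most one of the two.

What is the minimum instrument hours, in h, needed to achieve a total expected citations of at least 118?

39

Need the lightest bundle worth ≥ 118.
HPLC run + confocal imaging + patch-clamp session reaches 119 using 39 h.
Below 39 h the best achievable stays under 118.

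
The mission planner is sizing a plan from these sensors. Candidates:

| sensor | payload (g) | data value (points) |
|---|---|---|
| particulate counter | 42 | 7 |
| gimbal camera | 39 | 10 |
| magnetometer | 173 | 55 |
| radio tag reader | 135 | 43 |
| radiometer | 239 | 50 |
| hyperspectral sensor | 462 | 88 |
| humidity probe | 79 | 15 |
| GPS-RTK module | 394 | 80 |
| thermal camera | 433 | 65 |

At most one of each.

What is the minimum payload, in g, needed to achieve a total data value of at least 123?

Look for the lowest-payload combination reaching 123.
gimbal camera + magnetometer + radio tag reader + humidity probe reaches 123 using 426 g.
Any bundle with less than 426 g falls short of 123.

426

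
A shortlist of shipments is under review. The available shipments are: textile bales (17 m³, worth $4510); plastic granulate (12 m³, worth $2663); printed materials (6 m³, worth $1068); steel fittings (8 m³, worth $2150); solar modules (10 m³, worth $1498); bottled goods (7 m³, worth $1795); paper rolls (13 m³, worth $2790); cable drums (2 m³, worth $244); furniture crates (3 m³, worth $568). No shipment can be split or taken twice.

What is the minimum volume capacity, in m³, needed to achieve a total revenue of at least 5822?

Look for the lowest-volume combination reaching 5822.
textile bales + bottled goods reaches 6305 using 24 m³.
No combination under 24 m³ hits 5822.

24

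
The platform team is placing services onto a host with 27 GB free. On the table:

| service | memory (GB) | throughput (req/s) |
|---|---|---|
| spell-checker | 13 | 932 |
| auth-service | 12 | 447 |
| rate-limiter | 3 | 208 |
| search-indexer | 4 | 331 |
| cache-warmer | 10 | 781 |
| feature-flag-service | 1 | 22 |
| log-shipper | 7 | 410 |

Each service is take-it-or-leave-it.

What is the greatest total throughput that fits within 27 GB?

The ratio ordering already packs tightly: spell-checker + search-indexer + cache-warmer, 27 GB, 2044.
Nothing else within 27 GB beats 2044.

2044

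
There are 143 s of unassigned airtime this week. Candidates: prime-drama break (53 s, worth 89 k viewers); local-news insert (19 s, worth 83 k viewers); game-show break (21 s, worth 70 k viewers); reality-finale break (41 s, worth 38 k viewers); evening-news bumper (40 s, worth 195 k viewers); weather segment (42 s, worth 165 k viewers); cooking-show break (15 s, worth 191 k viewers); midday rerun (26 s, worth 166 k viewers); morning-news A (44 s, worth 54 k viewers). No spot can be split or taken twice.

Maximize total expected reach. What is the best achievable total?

Density check — cooking-show break 12.73, midday rerun 6.38, evening-news bumper 4.88, local-news insert 4.37 are the best per s.
Taking local-news insert + evening-news bumper + weather segment + cooking-show break + midday rerun: 142 s used, 800 in expected reach.
Nothing else within 143 s beats 800.

800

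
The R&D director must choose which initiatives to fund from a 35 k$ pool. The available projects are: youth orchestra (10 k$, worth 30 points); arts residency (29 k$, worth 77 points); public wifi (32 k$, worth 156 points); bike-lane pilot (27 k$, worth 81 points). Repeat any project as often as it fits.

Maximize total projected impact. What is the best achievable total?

156

Best packing: public wifi — 32 k$, 156 total.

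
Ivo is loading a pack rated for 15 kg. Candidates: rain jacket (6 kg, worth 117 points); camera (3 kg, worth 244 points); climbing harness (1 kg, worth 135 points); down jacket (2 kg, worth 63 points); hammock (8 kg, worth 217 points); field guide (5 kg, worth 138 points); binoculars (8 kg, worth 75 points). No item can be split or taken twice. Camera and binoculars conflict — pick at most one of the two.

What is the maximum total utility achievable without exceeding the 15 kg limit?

659

Taking the top-ratio items first gives camera + climbing harness + down jacket + field guide for 580 (11 kg).
Dropping field guide frees 5 kg; slotting in hammock (8 kg) lifts the total to 659 at 14 kg.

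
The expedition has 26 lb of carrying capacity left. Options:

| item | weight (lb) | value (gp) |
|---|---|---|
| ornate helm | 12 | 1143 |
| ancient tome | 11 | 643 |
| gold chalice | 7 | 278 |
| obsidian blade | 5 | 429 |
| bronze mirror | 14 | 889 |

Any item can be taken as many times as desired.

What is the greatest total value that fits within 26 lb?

2286

Best packing: 2×ornate helm — 24 lb, 2286 total.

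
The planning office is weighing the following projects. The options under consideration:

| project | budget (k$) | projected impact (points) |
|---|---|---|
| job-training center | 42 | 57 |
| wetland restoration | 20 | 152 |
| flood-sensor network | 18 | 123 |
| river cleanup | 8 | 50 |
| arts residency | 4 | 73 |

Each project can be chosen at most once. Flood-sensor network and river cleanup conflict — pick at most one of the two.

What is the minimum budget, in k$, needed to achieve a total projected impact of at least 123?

Look for the lowest-budget combination reaching 123.
Taking river cleanup + arts residency gives 123 (≥ 123) for 12 k$.
Any bundle with less than 12 k$ falls short of 123.

12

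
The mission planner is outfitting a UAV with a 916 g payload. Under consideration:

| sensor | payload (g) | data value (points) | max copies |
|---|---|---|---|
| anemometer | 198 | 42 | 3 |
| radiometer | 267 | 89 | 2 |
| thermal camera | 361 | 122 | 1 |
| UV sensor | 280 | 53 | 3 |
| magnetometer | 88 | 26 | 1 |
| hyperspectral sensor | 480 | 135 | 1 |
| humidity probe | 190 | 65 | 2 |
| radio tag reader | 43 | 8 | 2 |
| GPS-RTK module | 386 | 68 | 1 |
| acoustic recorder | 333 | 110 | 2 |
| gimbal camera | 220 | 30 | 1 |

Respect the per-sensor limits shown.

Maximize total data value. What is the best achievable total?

Greedy by ratio would take thermal camera + magnetometer + 2×humidity probe + 2×radio tag reader: 915 g used, total 294.
The 535 g tied up in thermal camera and magnetometer and 2×radio tag reader is better spent on 2×radiometer — total rises to 308 (914 g).
That's the maximum — no swap from here does better than 308.

308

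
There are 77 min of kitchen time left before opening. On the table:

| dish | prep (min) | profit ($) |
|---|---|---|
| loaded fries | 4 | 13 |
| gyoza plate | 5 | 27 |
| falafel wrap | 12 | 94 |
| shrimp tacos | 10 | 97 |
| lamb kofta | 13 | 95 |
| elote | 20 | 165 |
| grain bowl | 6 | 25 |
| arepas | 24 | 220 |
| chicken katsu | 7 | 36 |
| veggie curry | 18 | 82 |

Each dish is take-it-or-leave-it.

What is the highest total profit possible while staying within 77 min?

628

Gyoza plate + falafel wrap + shrimp tacos + elote + grain bowl + arepas uses 77 of the 77 min and totals 628.
Next best is loaded fries + falafel wrap + shrimp tacos + elote + arepas + chicken katsu at 625 (77 min) — short by 3.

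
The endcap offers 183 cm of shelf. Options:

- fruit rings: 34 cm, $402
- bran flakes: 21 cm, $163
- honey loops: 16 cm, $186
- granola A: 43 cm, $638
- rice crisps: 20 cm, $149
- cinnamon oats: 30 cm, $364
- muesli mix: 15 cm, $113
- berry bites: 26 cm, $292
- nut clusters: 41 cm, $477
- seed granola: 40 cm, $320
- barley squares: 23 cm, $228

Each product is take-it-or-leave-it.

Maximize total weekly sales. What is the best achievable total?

2223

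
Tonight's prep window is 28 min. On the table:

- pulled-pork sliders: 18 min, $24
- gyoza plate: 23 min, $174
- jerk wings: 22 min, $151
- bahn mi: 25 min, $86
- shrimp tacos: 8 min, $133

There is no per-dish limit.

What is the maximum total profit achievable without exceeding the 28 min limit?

3×shrimp tacos uses 24 of the 28 min and totals 399.
No other feasible combination exceeds 399.

399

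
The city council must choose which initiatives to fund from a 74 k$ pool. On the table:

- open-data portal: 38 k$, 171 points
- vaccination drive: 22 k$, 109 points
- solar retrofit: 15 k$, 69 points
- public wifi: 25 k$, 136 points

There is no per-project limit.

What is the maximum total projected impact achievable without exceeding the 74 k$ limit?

381

Vaccination drive + 2×public wifi uses 72 of the 74 k$ and totals 381.
That's the maximum — no swap from here does better than 381.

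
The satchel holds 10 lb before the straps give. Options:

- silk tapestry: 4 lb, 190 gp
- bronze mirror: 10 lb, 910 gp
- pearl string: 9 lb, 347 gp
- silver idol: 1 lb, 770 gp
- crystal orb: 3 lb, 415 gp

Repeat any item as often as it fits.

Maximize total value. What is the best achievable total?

10×silver idol uses 10 of the 10 lb and totals 7700.

7700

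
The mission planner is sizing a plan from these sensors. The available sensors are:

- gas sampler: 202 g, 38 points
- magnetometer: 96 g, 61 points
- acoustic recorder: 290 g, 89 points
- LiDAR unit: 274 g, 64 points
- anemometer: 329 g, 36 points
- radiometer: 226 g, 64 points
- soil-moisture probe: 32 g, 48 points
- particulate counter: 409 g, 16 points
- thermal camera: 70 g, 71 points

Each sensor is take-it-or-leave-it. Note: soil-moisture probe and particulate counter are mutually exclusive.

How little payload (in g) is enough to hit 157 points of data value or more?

198

Look for the lowest-payload combination reaching 157.
magnetometer + soil-moisture probe + thermal camera reaches 180 using 198 g.
Below 198 g the best achievable stays under 157.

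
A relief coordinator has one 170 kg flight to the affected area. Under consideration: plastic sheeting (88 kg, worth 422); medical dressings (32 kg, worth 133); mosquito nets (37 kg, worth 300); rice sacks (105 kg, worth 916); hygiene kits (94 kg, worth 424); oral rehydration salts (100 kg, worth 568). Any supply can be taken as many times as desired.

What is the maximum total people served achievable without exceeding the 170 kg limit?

1216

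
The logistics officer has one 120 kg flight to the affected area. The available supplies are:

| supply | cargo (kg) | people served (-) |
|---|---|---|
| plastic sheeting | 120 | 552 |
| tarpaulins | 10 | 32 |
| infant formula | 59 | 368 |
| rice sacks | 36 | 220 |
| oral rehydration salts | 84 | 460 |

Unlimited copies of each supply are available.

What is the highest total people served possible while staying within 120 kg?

736

Best packing: 2×infant formula — 118 kg, 736 total.
Every other selection either busts 120 kg or fails to beat 736.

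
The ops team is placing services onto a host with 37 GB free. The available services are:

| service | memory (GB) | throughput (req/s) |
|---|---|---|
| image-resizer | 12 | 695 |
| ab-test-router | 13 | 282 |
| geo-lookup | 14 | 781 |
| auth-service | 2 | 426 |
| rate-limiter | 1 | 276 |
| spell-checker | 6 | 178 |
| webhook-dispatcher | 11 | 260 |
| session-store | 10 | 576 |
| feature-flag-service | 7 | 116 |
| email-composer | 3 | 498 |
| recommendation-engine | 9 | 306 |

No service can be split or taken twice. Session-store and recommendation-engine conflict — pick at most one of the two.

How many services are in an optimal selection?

6

Best achievable throughput is 2735.
One optimal bundle: geo-lookup + auth-service + rate-limiter + spell-checker + session-store + email-composer (36 GB).
Any selection reaching 2735 contains exactly 6 services.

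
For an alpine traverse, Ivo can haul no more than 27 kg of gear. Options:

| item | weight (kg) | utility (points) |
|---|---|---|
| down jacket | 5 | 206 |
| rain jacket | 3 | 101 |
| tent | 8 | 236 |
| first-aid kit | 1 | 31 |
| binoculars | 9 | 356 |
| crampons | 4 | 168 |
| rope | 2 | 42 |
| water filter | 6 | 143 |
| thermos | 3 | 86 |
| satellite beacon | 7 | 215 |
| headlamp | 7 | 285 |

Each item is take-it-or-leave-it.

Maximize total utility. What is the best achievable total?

1057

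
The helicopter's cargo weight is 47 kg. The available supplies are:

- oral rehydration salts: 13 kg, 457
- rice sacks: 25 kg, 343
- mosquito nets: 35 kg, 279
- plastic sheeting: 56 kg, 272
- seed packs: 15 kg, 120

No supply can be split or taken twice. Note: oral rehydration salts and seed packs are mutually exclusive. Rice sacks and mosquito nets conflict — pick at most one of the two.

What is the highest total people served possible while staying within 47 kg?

Taking oral rehydration salts + rice sacks: 38 kg used, 800 in people served.
The closest alternative, rice sacks + seed packs, reaches only 463.

800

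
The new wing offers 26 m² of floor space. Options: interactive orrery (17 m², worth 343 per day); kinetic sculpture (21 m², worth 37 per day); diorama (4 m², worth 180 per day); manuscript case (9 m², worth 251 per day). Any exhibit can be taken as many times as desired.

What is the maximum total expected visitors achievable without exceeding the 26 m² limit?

Best packing: 6×diorama — 24 m², 1080 total.

1080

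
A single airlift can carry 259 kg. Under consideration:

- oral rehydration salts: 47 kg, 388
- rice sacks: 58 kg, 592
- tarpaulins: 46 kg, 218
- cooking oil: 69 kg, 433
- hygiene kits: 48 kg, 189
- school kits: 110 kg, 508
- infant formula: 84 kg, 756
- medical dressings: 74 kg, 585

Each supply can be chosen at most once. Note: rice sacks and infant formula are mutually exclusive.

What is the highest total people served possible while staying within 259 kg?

Oral rehydration salts + rice sacks + cooking oil + medical dressings uses 248 of the 259 kg and totals 1998.
The closest alternative, oral rehydration salts + tarpaulins + infant formula + medical dressings, reaches only 1947.

1998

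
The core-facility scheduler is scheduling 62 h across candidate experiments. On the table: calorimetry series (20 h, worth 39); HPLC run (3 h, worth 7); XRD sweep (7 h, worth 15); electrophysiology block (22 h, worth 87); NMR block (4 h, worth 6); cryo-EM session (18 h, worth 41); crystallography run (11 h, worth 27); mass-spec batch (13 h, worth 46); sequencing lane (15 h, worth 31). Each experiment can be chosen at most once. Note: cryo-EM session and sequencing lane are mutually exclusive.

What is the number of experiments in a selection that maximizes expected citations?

The maximum expected citations within 62 h is 191.
electrophysiology block + crystallography run + mass-spec batch + sequencing lane hits 191 at 61 h.
Every optimal selection uses 4 experiments.

4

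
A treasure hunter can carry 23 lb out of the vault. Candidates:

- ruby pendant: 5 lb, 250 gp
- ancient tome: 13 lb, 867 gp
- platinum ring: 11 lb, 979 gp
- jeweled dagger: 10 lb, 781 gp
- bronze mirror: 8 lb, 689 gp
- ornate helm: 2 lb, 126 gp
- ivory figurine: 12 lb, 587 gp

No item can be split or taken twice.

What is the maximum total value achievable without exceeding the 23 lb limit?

1886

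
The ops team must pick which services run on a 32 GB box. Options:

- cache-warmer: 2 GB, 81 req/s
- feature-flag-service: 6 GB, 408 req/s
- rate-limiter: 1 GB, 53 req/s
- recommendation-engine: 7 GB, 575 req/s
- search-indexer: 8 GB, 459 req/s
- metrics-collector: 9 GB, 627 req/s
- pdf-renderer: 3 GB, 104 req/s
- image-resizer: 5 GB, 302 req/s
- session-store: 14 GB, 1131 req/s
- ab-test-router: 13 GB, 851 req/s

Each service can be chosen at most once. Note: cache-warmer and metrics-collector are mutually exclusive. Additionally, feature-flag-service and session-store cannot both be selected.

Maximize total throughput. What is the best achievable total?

Rate-limiter + recommendation-engine + metrics-collector + session-store uses 31 of the 32 GB and totals 2386.
An exhaustive check of the 1024 subsets confirms 2386.

2386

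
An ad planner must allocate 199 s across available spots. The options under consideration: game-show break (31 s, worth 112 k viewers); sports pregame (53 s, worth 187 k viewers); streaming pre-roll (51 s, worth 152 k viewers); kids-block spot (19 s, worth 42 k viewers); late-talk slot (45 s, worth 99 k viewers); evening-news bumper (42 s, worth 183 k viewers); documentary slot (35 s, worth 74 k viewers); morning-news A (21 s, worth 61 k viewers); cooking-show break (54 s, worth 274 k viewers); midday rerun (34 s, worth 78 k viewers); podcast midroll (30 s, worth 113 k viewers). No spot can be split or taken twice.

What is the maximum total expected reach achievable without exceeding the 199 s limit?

799

Taking the top-ratio spots first gives game-show break + kids-block spot + evening-news bumper + morning-news A + cooking-show break + podcast midroll for 785 (197 s).
The 52 s tied up in game-show break and morning-news A is better spent on sports pregame — total rises to 799 (198 s).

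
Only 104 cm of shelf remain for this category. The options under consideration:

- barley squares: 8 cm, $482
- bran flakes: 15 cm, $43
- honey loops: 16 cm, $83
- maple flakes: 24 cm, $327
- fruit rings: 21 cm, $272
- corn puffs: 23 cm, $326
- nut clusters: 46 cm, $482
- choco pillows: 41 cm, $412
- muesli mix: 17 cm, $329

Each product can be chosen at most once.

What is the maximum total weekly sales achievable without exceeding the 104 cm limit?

1736

Barley squares + maple flakes + fruit rings + corn puffs + muesli mix uses 93 of the 104 cm and totals 1736.
Next best is barley squares + maple flakes + nut clusters + muesli mix at 1620 (95 cm) — short by 116.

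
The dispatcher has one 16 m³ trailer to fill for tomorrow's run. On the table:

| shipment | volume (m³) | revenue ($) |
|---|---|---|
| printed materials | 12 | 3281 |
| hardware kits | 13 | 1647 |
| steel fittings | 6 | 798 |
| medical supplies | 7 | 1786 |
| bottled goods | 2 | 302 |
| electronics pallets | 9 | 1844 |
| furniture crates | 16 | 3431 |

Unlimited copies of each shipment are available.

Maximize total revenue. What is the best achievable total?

Ranking by ratio (revenue/m³): printed materials 273.42, medical supplies 255.14, furniture crates 214.44, electronics pallets 204.89.
Taking printed materials + 2×bottled goods: 16 m³ used, 3885 in revenue.

3885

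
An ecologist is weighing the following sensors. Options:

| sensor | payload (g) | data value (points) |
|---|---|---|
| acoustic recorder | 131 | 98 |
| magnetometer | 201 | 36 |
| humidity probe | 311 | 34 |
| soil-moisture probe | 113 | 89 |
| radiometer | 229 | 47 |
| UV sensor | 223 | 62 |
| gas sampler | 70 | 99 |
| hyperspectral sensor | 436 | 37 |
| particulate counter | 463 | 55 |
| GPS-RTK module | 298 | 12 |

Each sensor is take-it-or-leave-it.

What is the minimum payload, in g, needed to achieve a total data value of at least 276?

314

Need the lightest bundle worth ≥ 276.
acoustic recorder + soil-moisture probe + gas sampler: 286 data value at 314 g.
No combination under 314 g hits 276.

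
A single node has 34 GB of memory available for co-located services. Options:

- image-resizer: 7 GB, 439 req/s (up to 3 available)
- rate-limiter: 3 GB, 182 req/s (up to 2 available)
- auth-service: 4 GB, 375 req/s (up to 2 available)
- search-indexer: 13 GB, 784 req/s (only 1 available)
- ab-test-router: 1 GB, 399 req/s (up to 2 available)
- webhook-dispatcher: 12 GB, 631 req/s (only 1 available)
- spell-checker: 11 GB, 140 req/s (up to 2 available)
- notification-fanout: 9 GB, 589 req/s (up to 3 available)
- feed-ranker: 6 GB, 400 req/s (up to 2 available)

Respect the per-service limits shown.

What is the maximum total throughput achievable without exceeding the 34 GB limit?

Taking the top-ratio services first gives rate-limiter + 2×auth-service + 2×ab-test-router + notification-fanout + 2×feed-ranker for 3119 (34 GB).
Dropping rate-limiter and feed-ranker frees 9 GB; slotting in notification-fanout (9 GB) lifts the total to 3126 at 34 GB.
Every other selection either busts 34 GB or exceeds an availability limit or fails to beat 3126.

3126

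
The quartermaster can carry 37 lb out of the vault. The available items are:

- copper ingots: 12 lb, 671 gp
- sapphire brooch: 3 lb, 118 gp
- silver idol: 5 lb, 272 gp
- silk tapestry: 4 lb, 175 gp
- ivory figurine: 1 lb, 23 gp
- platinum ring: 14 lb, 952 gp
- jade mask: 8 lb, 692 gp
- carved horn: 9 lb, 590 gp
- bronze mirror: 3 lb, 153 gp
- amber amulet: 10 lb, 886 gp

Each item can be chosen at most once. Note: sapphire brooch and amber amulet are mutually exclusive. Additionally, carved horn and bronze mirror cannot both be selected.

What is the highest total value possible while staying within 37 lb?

2802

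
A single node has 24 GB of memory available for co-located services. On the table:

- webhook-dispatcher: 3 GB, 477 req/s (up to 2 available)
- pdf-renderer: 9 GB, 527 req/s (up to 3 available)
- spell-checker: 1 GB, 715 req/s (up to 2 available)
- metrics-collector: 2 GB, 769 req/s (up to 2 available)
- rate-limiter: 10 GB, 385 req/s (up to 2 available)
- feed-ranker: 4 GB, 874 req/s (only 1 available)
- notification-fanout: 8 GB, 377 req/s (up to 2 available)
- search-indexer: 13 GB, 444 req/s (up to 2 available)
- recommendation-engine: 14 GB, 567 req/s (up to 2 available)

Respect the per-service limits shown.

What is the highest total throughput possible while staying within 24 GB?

5173

Taking 2×webhook-dispatcher + 2×spell-checker + 2×metrics-collector + feed-ranker + notification-fanout: 24 GB used, 5173 in throughput.
Nothing else within 24 GB beats 5173.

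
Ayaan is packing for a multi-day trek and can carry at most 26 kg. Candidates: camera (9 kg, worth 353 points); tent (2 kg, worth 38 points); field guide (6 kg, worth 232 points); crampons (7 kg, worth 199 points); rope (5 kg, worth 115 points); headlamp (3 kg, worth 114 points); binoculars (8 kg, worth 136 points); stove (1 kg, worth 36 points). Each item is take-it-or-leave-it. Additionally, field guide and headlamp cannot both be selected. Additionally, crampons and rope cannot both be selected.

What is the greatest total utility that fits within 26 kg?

858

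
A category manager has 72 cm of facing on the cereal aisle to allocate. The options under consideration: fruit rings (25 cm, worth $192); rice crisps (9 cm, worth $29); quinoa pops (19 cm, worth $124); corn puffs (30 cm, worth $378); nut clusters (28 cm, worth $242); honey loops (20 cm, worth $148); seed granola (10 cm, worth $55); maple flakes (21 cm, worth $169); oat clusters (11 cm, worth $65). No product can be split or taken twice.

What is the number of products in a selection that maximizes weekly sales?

3

Best achievable weekly sales is 695.
For example corn puffs + honey loops + maple flakes achieves it, using 71 cm.
Every optimal selection uses 3 products.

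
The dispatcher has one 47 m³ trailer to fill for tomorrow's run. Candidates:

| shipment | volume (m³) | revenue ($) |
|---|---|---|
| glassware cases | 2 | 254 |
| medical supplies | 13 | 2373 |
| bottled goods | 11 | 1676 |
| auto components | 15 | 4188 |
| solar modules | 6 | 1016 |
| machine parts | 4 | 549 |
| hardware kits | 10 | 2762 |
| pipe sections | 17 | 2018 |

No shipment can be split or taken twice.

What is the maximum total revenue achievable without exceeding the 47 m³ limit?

The ratio ordering already packs tightly: glassware cases + medical supplies + auto components + solar modules + hardware kits, 46 m³, 10593.

10593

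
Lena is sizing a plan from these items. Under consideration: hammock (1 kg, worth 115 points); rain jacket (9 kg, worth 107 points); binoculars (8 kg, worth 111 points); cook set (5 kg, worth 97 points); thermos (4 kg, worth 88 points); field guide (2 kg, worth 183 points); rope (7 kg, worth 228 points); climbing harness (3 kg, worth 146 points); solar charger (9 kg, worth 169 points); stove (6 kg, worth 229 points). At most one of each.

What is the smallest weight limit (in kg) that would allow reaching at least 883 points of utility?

19

Look for the lowest-weight combination reaching 883.
Taking hammock + field guide + rope + climbing harness + stove gives 901 (≥ 883) for 19 kg.
Below 19 kg the best achievable stays under 883.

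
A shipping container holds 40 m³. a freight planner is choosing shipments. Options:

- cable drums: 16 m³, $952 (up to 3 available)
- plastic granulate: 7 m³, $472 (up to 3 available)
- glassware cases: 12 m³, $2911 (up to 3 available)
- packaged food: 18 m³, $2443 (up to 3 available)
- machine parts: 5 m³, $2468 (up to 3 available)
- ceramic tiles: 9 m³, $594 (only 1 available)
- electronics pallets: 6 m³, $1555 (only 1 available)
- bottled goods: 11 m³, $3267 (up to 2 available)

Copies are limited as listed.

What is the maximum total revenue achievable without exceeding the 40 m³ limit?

Taking 3×machine parts + 2×bottled goods: 37 m³ used, 13938 in revenue.

13938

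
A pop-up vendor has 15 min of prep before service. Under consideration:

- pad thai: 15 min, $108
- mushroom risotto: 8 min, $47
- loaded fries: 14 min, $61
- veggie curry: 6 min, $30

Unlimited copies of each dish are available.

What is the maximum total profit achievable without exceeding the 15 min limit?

Best packing: pad thai — 15 min, 108 total.

108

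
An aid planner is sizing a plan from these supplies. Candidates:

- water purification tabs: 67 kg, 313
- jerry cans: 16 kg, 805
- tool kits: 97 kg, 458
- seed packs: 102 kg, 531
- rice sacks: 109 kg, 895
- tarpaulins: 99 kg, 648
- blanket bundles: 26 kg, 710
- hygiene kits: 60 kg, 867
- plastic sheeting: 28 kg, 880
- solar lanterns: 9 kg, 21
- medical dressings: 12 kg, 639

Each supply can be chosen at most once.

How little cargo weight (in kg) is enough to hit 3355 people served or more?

Minimise kg subject to total people served ≥ 3355.
Taking jerry cans + blanket bundles + hygiene kits + plastic sheeting + medical dressings gives 3901 (≥ 3355) for 142 kg.
No combination under 142 kg hits 3355.

142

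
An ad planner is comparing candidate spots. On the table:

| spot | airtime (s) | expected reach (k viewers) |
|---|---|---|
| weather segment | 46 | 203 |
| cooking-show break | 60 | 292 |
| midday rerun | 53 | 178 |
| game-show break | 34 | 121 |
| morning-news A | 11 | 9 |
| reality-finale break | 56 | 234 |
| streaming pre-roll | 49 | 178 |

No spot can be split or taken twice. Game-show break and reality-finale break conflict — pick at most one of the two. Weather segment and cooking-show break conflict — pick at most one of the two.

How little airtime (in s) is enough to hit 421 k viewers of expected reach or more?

102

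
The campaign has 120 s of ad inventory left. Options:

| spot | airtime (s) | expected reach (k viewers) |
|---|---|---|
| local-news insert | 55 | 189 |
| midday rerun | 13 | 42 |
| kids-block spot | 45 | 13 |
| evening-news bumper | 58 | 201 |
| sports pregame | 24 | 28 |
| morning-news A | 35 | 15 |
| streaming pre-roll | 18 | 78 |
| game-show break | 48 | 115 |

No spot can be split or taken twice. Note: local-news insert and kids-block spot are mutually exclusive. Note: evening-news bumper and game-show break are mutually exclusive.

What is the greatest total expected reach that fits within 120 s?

Density check — streaming pre-roll 4.33, evening-news bumper 3.47, local-news insert 3.44 are the best per s.
A density-first pass picks midday rerun + evening-news bumper + sports pregame + streaming pre-roll — 349 at 113 s.
Replace midday rerun and sports pregame and streaming pre-roll with local-news insert: the trade gains 41 net, giving 390 at 113 s.
An exhaustive check of the 256 subsets confirms 390.

390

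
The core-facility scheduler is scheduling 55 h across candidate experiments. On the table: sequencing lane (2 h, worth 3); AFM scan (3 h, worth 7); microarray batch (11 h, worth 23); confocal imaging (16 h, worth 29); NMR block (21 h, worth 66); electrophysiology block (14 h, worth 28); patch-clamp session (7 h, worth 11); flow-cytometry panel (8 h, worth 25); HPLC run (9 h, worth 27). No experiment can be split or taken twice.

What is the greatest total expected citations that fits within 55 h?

153

Taking the top-ratio experiments first gives sequencing lane + AFM scan + microarray batch + NMR block + flow-cytometry panel + HPLC run for 151 (54 h).
Replace sequencing lane and microarray batch with electrophysiology block: the trade gains 2 net, giving 153 at 55 h.
Runner-up sequencing lane + AFM scan + microarray batch + NMR block + flow-cytometry panel + HPLC run tops out at 151.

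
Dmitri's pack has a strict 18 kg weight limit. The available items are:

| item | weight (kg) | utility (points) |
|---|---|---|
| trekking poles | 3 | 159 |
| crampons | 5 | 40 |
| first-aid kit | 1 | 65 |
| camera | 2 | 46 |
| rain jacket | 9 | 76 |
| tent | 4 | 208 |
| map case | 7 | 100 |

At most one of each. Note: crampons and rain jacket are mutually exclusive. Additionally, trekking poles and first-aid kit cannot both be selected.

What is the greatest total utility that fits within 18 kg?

Density check — first-aid kit 65.00, trekking poles 53.00, tent 52.00, camera 23.00 are the best per kg.
Taking trekking poles + camera + tent + map case: 16 kg used, 513 in utility.

513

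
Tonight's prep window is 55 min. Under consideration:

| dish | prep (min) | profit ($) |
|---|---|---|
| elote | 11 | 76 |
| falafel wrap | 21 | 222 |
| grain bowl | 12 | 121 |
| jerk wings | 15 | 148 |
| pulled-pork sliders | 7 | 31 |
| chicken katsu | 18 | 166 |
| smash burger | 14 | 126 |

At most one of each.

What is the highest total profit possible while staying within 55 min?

536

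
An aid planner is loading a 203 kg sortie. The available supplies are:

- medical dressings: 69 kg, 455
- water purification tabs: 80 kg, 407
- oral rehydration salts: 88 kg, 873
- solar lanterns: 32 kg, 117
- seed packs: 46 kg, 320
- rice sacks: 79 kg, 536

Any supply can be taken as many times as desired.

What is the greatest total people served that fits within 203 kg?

1746

Best packing: 2×oral rehydration salts — 176 kg, 1746 total.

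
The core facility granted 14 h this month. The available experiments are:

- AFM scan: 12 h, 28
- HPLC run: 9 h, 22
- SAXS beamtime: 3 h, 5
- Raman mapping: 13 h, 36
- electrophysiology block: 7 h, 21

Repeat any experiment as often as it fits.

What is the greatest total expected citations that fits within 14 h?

2×electrophysiology block uses 14 of the 14 h and totals 42.
Nothing else within 14 h beats 42.

42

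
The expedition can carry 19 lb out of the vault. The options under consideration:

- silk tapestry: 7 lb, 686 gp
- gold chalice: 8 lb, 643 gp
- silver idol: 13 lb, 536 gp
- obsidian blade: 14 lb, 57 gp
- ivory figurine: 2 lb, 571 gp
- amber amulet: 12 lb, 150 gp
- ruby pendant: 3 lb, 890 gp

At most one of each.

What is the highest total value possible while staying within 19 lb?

By value per lb: ruby pendant 296.67, ivory figurine 285.50, silk tapestry 98.00 lead.
The ratio heuristic lands on silk tapestry + ivory figurine + ruby pendant (2147) but leaves 7 lb idle.
Replace ivory figurine with gold chalice: the trade gains 72 net, giving 2219 at 18 lb.

2219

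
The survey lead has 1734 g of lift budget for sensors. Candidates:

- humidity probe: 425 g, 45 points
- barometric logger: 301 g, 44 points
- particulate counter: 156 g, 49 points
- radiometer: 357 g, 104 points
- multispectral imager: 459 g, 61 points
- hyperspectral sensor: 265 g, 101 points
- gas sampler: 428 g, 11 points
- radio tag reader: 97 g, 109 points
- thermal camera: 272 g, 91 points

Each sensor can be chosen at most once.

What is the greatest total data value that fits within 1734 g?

Greedy by ratio would take barometric logger + particulate counter + radiometer + hyperspectral sensor + radio tag reader + thermal camera: 1448 g used, total 498.
Replace barometric logger with multispectral imager: the trade gains 17 net, giving 515 at 1606 g.
Next best is humidity probe + particulate counter + radiometer + hyperspectral sensor + radio tag reader + thermal camera at 499 (1572 g) — short by 16.

515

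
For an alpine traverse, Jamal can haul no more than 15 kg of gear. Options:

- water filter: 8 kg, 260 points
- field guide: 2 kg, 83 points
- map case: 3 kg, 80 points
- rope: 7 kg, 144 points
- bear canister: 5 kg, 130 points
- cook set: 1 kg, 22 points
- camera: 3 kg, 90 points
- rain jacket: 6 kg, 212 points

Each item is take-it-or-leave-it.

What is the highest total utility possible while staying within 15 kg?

Density check — field guide 41.50, rain jacket 35.33, water filter 32.50 are the best per kg.
Taking the top-ratio items first gives field guide + map case + cook set + camera + rain jacket for 487 (15 kg).
Replace field guide and map case and camera with water filter: the trade gains 7 net, giving 494 at 15 kg.
Next best is field guide + map case + cook set + camera + rain jacket at 487 (15 kg) — short by 7.

494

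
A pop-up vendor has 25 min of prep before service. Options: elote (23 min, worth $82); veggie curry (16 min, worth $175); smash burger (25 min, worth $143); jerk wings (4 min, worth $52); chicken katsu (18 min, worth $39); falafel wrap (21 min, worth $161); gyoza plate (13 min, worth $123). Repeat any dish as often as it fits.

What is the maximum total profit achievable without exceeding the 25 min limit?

312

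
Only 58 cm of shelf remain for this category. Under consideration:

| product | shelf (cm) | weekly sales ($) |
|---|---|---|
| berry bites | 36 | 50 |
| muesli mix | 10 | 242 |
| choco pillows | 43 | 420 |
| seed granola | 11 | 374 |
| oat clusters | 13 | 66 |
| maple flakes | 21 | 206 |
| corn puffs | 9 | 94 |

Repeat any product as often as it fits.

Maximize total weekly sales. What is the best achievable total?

1870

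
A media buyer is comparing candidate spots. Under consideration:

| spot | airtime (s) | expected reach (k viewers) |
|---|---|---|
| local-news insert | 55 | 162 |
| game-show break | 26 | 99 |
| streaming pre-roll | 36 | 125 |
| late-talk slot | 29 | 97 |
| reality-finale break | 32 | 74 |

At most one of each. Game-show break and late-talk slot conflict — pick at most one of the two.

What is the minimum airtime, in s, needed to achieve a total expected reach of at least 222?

Look for the lowest-airtime combination reaching 222.
game-show break + streaming pre-roll reaches 224 using 62 s.
Any bundle with less than 62 s falls short of 222.

62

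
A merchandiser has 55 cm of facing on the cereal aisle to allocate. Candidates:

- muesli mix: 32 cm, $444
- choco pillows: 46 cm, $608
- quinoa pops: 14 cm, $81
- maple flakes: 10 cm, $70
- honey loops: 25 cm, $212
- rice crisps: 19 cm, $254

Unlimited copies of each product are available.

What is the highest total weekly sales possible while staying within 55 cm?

Density check — muesli mix 13.88, rice crisps 13.37, choco pillows 13.22, honey loops 8.48 are the best per cm.
The ratio ordering already packs tightly: muesli mix + rice crisps, 51 cm, 698.

698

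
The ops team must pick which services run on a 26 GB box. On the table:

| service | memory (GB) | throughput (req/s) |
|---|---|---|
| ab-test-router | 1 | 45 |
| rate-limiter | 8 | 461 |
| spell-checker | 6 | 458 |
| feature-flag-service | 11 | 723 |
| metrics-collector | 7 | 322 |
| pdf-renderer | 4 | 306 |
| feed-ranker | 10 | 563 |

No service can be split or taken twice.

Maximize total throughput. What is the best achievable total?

1687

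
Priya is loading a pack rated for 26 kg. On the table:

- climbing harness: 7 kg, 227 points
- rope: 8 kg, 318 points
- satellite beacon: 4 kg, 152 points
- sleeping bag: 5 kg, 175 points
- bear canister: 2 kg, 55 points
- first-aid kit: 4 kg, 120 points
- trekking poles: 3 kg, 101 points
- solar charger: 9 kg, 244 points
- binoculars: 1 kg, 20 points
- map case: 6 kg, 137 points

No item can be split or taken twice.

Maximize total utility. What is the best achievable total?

927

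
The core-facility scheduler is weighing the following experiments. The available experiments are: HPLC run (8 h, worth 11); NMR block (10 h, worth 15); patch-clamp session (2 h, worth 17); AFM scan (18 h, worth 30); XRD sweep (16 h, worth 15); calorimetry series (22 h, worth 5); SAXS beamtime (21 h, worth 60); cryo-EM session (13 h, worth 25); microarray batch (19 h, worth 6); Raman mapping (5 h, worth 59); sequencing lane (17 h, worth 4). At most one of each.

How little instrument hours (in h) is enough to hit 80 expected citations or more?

Look for the lowest-instrument combination reaching 80.
Taking HPLC run + patch-clamp session + Raman mapping gives 87 (≥ 80) for 15 h.
Any bundle with less than 15 h falls short of 80.

15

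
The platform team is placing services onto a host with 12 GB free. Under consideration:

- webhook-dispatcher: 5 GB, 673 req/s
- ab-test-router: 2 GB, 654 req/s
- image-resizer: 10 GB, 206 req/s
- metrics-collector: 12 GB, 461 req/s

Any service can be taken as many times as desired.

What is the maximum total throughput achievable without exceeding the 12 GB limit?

Ranking by ratio (throughput/GB): ab-test-router 327.00, webhook-dispatcher 134.60, metrics-collector 38.42.
Best packing: 6×ab-test-router — 12 GB, 3924 total.
Nothing else within 12 GB beats 3924.

3924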